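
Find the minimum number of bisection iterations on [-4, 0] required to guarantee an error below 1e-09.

We need (b-a)/2^n ≤ 1e-09
(0 - (-4))/2^n ≤ 1e-09
4/2^n ≤ 1e-09
2^n ≥ 4000000000
n ≥ log₂(4000000000) = 31.90
n ≥ 32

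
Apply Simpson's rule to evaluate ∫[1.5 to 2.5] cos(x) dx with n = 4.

f(x) = cos(x)
a = 1.5, b = 2.5, n = 4
h = (b - a)/n = 0.250000

Simpson's rule: (h/3)[f(x₀) + 4f(x₁) + 2f(x₂) + ... + f(xₙ)]

x_0 = 1.5000, f(x_0) = 0.070737, coefficient = 1
x_1 = 1.7500, f(x_1) = -0.178246, coefficient = 4
x_2 = 2.0000, f(x_2) = -0.416147, coefficient = 2
x_3 = 2.2500, f(x_3) = -0.628174, coefficient = 4
x_4 = 2.5000, f(x_4) = -0.801144, coefficient = 1

I ≈ (0.250000/3) × -4.788379 = -0.399032
Exact value: -0.399023
Error: 0.000009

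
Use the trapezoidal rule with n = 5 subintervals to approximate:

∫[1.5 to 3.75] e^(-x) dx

f(x) = e^(-x)
a = 1.5, b = 3.75, n = 5
h = (b - a)/n = 0.450000

Trapezoidal rule: (h/2)[f(x₀) + 2f(x₁) + 2f(x₂) + ... + f(xₙ)]

x_0 = 1.5000, f(x_0) = 0.223130, coefficient = 1
x_1 = 1.9500, f(x_1) = 0.142274, coefficient = 2
x_2 = 2.4000, f(x_2) = 0.090718, coefficient = 2
x_3 = 2.8500, f(x_3) = 0.057844, coefficient = 2
x_4 = 3.3000, f(x_4) = 0.036883, coefficient = 2
x_5 = 3.7500, f(x_5) = 0.023518, coefficient = 1

I ≈ (0.450000/2) × 0.902087 = 0.202970
Exact value: 0.199612
Error: 0.003357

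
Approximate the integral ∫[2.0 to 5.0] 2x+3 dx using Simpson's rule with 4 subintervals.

f(x) = 2x+3
a = 2.0, b = 5.0, n = 4
h = (b - a)/n = 0.750000

Simpson's rule: (h/3)[f(x₀) + 4f(x₁) + 2f(x₂) + ... + f(xₙ)]

x_0 = 2.0000, f(x_0) = 7.000000, coefficient = 1
x_1 = 2.7500, f(x_1) = 8.500000, coefficient = 4
x_2 = 3.5000, f(x_2) = 10.000000, coefficient = 2
x_3 = 4.2500, f(x_3) = 11.500000, coefficient = 4
x_4 = 5.0000, f(x_4) = 13.000000, coefficient = 1

I ≈ (0.750000/3) × 120.000000 = 30.000000
Exact value: 30.000000
Error: 0.000000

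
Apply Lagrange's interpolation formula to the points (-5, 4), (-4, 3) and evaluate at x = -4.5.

Lagrange interpolation formula:
P(x) = Σ yᵢ × Lᵢ(x)
where Lᵢ(x) = Π_{j≠i} (x - xⱼ)/(xᵢ - xⱼ)

L_0(-4.5) = (-4.5 - (-4))/(-5 - (-4)) = 0.500000
L_1(-4.5) = (-4.5 - (-5))/(-4 - (-5)) = 0.500000

P(-4.5) = 4×L_0(-4.5) + 3×L_1(-4.5)
P(-4.5) = 3.500000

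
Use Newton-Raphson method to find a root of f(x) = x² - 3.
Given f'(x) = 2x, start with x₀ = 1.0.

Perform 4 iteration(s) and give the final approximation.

f(x) = x² - 3
f'(x) = 2x
x₀ = 1.0

Newton-Raphson formula: x_{n+1} = x_n - f(x_n)/f'(x_n)

Iteration 1:
  f(1.000000) = -2.000000
  f'(1.000000) = 2.000000
  x_1 = 1.000000 - (-2.000000)/2.000000 = 2.000000
Iteration 2:
  f(2.000000) = 1.000000
  f'(2.000000) = 4.000000
  x_2 = 2.000000 - 1.000000/4.000000 = 1.750000
Iteration 3:
  f(1.750000) = 0.062500
  f'(1.750000) = 3.500000
  x_3 = 1.750000 - 0.062500/3.500000 = 1.732143
Iteration 4:
  f(1.732143) = 0.000319
  f'(1.732143) = 3.464286
  x_4 = 1.732143 - 0.000319/3.464286 = 1.732051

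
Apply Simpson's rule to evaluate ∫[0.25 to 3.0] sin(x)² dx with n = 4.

f(x) = sin(x)²
a = 0.25, b = 3.0, n = 4
h = (b - a)/n = 0.687500

Simpson's rule: (h/3)[f(x₀) + 4f(x₁) + 2f(x₂) + ... + f(xₙ)]

x_0 = 0.2500, f(x_0) = 0.061209, coefficient = 1
x_1 = 0.9375, f(x_1) = 0.649767, coefficient = 4
x_2 = 1.6250, f(x_2) = 0.997065, coefficient = 2
x_3 = 2.3125, f(x_3) = 0.543639, coefficient = 4
x_4 = 3.0000, f(x_4) = 0.019915, coefficient = 1

I ≈ (0.687500/3) × 6.848876 = 1.569534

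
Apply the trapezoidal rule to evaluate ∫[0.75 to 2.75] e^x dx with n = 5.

f(x) = e^x
a = 0.75, b = 2.75, n = 5
h = (b - a)/n = 0.400000

Trapezoidal rule: (h/2)[f(x₀) + 2f(x₁) + 2f(x₂) + ... + f(xₙ)]

x_0 = 0.7500, f(x_0) = 2.117000, coefficient = 1
x_1 = 1.1500, f(x_1) = 3.158193, coefficient = 2
x_2 = 1.5500, f(x_2) = 4.711470, coefficient = 2
x_3 = 1.9500, f(x_3) = 7.028688, coefficient = 2
x_4 = 2.3500, f(x_4) = 10.485570, coefficient = 2
x_5 = 2.7500, f(x_5) = 15.642632, coefficient = 1

I ≈ (0.400000/2) × 68.527473 = 13.705495
Exact value: 13.525632
Error: 0.179863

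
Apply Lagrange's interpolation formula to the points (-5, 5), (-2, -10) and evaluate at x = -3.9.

Lagrange interpolation formula:
P(x) = Σ yᵢ × Lᵢ(x)
where Lᵢ(x) = Π_{j≠i} (x - xⱼ)/(xᵢ - xⱼ)

L_0(-3.9) = (-3.9 - (-2))/(-5 - (-2)) = 0.633333
L_1(-3.9) = (-3.9 - (-5))/(-2 - (-5)) = 0.366667

P(-3.9) = 5×L_0(-3.9) + (-10)×L_1(-3.9)
P(-3.9) = -0.500000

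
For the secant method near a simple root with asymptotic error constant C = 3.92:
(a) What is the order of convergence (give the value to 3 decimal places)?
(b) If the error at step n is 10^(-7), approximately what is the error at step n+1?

(a) Secant method has superlinear convergence with order φ = (1+√5)/2 ≈ 1.618.
    This means |e_{n+1}| ≈ C|e_n|^1.618.

(b) With |e_n| = 10^(-7) and C = 3.92:
    |e_{n+1}| ≈ 3.92 × (10^(-7))^1.618 = 3.92 × 10^(-11.33)

(a) ≈ 1.618 (golden ratio); (b) |e_{n+1}| ≈ 1.849e-11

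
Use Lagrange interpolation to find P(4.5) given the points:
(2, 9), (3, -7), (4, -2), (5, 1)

Lagrange interpolation formula:
P(x) = Σ yᵢ × Lᵢ(x)
where Lᵢ(x) = Π_{j≠i} (x - xⱼ)/(xᵢ - xⱼ)

L_0(4.5) = (4.5 - 3)/(2 - 3) × (4.5 - 4)/(2 - 4) × (4.5 - 5)/(2 - 5) = 0.062500
L_1(4.5) = (4.5 - 2)/(3 - 2) × (4.5 - 4)/(3 - 4) × (4.5 - 5)/(3 - 5) = -0.312500
L_2(4.5) = (4.5 - 2)/(4 - 2) × (4.5 - 3)/(4 - 3) × (4.5 - 5)/(4 - 5) = 0.937500
L_3(4.5) = (4.5 - 2)/(5 - 2) × (4.5 - 3)/(5 - 3) × (4.5 - 4)/(5 - 4) = 0.312500

P(4.5) = 9×L_0(4.5) + (-7)×L_1(4.5) + (-2)×L_2(4.5) + 1×L_3(4.5)
P(4.5) = 1.187500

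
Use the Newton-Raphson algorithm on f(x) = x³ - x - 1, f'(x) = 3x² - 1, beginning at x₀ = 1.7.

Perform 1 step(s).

f(x) = x³ - x - 1
f'(x) = 3x² - 1
x₀ = 1.7

Newton-Raphson formula: x_{n+1} = x_n - f(x_n)/f'(x_n)

Iteration 1:
  f(1.700000) = 2.213000
  f'(1.700000) = 7.670000
  x_1 = 1.700000 - 2.213000/7.670000 = 1.411473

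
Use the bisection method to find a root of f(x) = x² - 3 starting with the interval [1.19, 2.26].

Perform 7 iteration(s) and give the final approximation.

f(x) = x² - 3
Initial interval: [1.19, 2.26]

Iteration 1:
  c_1 = (1.190000 + 2.260000)/2 = 1.725000
  f(c_1) = f(1.725000) = -0.024375
  f(a) × f(c) ≥ 0, new interval: [1.725000, 2.260000]
Iteration 2:
  c_2 = (1.725000 + 2.260000)/2 = 1.992500
  f(c_2) = f(1.992500) = 0.970056
  f(a) × f(c) < 0, new interval: [1.725000, 1.992500]
Iteration 3:
  c_3 = (1.725000 + 1.992500)/2 = 1.858750
  f(c_3) = f(1.858750) = 0.454952
  f(a) × f(c) < 0, new interval: [1.725000, 1.858750]
Iteration 4:
  c_4 = (1.725000 + 1.858750)/2 = 1.791875
  f(c_4) = f(1.791875) = 0.210816
  f(a) × f(c) < 0, new interval: [1.725000, 1.791875]
Iteration 5:
  c_5 = (1.725000 + 1.791875)/2 = 1.758437
  f(c_5) = f(1.758437) = 0.092102
  f(a) × f(c) < 0, new interval: [1.725000, 1.758437]
Iteration 6:
  c_6 = (1.725000 + 1.758437)/2 = 1.741719
  f(c_6) = f(1.741719) = 0.033584
  f(a) × f(c) < 0, new interval: [1.725000, 1.741719]
Iteration 7:
  c_7 = (1.725000 + 1.741719)/2 = 1.733359
  f(c_7) = f(1.733359) = 0.004535
  f(a) × f(c) < 0, new interval: [1.725000, 1.733359]

After 7 iteration(s), the approximation is c_7 = 1.733359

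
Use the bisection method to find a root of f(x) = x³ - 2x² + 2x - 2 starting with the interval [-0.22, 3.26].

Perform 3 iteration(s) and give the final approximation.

f(x) = x³ - 2x² + 2x - 2
Initial interval: [-0.22, 3.26]

Iteration 1:
  c_1 = (-0.220000 + 3.260000)/2 = 1.520000
  f(c_1) = f(1.520000) = -0.068992
  f(a) × f(c) ≥ 0, new interval: [1.520000, 3.260000]
Iteration 2:
  c_2 = (1.520000 + 3.260000)/2 = 2.390000
  f(c_2) = f(2.390000) = 5.007719
  f(a) × f(c) < 0, new interval: [1.520000, 2.390000]
Iteration 3:
  c_3 = (1.520000 + 2.390000)/2 = 1.955000
  f(c_3) = f(1.955000) = 1.738009
  f(a) × f(c) < 0, new interval: [1.520000, 1.955000]

After 3 iteration(s), the approximation is c_3 = 1.955000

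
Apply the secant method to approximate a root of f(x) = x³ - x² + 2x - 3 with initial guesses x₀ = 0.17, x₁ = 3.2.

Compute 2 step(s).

f(x) = x³ - x² + 2x - 3
x₀ = 0.17, x₁ = 3.2

Secant formula: x_{n+1} = x_n - f(x_n)(x_n - x_{n-1})/(f(x_n) - f(x_{n-1}))

Iteration 1:
  f(0.170000) = -2.683987
  f(3.200000) = 25.928000
  x_2 = 3.200000 - 25.928000×(3.200000 - 0.170000)/(25.928000 - (-2.683987))
       = 0.454233
Iteration 2:
  f(3.200000) = 25.928000
  f(0.454233) = -2.204140
  x_3 = 0.454233 - (-2.204140)×(0.454233 - 3.200000)/(-2.204140 - 25.928000)
       = 0.669363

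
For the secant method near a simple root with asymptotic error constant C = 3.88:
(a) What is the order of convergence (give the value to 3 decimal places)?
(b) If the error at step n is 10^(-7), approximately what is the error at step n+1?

(a) Secant method has superlinear convergence with order φ = (1+√5)/2 ≈ 1.618.
    This means |e_{n+1}| ≈ C|e_n|^1.618.

(b) With |e_n| = 10^(-7) and C = 3.88:
    |e_{n+1}| ≈ 3.88 × (10^(-7))^1.618 = 3.88 × 10^(-11.33)

(a) ≈ 1.618 (golden ratio); (b) |e_{n+1}| ≈ 1.831e-11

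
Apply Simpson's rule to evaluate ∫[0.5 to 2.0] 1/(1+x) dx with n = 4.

f(x) = 1/(1+x)
a = 0.5, b = 2.0, n = 4
h = (b - a)/n = 0.375000

Simpson's rule: (h/3)[f(x₀) + 4f(x₁) + 2f(x₂) + ... + f(xₙ)]

x_0 = 0.5000, f(x_0) = 0.666667, coefficient = 1
x_1 = 0.8750, f(x_1) = 0.533333, coefficient = 4
x_2 = 1.2500, f(x_2) = 0.444444, coefficient = 2
x_3 = 1.6250, f(x_3) = 0.380952, coefficient = 4
x_4 = 2.0000, f(x_4) = 0.333333, coefficient = 1

I ≈ (0.375000/3) × 5.546032 = 0.693254
Exact value: 0.693147
Error: 0.000107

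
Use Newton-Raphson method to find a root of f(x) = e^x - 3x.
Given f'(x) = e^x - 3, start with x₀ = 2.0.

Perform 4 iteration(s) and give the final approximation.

f(x) = e^x - 3x
f'(x) = e^x - 3
x₀ = 2.0

Newton-Raphson formula: x_{n+1} = x_n - f(x_n)/f'(x_n)

Iteration 1:
  f(2.000000) = 1.389056
  f'(2.000000) = 4.389056
  x_1 = 2.000000 - 1.389056/4.389056 = 1.683518
Iteration 2:
  f(1.683518) = 0.333912
  f'(1.683518) = 2.384467
  x_2 = 1.683518 - 0.333912/2.384467 = 1.543482
Iteration 3:
  f(1.543482) = 0.050415
  f'(1.543482) = 1.680861
  x_3 = 1.543482 - 0.050415/1.680861 = 1.513489
Iteration 4:
  f(1.513489) = 0.002085
  f'(1.513489) = 1.542550
  x_4 = 1.513489 - 0.002085/1.542550 = 1.512137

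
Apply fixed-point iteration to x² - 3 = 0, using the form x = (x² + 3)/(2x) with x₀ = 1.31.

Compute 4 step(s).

Equation: x² - 3 = 0
Fixed-point form: x = (x² + 3)/(2x)
x₀ = 1.31

x_1 = g(1.310000) = 1.800038
x_2 = g(1.800038) = 1.733335
x_3 = g(1.733335) = 1.732051
x_4 = g(1.732051) = 1.732051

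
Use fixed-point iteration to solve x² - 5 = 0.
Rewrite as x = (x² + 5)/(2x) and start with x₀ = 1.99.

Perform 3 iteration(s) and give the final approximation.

Equation: x² - 5 = 0
Fixed-point form: x = (x² + 5)/(2x)
x₀ = 1.99

x_1 = g(1.990000) = 2.251281
x_2 = g(2.251281) = 2.236119
x_3 = g(2.236119) = 2.236068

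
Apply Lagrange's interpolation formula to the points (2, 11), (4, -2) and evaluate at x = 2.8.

Lagrange interpolation formula:
P(x) = Σ yᵢ × Lᵢ(x)
where Lᵢ(x) = Π_{j≠i} (x - xⱼ)/(xᵢ - xⱼ)

L_0(2.8) = (2.8 - 4)/(2 - 4) = 0.600000
L_1(2.8) = (2.8 - 2)/(4 - 2) = 0.400000

P(2.8) = 11×L_0(2.8) + (-2)×L_1(2.8)
P(2.8) = 5.800000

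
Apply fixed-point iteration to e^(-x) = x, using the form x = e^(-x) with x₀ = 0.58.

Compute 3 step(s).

Equation: e^(-x) = x
Fixed-point form: x = e^(-x)
x₀ = 0.58

x_1 = g(0.580000) = 0.559898
x_2 = g(0.559898) = 0.571267
x_3 = g(0.571267) = 0.564809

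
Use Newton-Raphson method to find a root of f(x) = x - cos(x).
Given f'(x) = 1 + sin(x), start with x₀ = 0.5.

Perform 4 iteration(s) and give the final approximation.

f(x) = x - cos(x)
f'(x) = 1 + sin(x)
x₀ = 0.5

Newton-Raphson formula: x_{n+1} = x_n - f(x_n)/f'(x_n)

Iteration 1:
  f(0.500000) = -0.377583
  f'(0.500000) = 1.479426
  x_1 = 0.500000 - (-0.377583)/1.479426 = 0.755222
Iteration 2:
  f(0.755222) = 0.027103
  f'(0.755222) = 1.685451
  x_2 = 0.755222 - 0.027103/1.685451 = 0.739142
Iteration 3:
  f(0.739142) = 0.000095
  f'(0.739142) = 1.673654
  x_3 = 0.739142 - 0.000095/1.673654 = 0.739085
Iteration 4:
  f(0.739085) = 0.000000
  f'(0.739085) = 1.673612
  x_4 = 0.739085 - 0.000000/1.673612 = 0.739085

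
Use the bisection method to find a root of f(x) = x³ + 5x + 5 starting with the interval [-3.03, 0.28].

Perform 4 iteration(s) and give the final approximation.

f(x) = x³ + 5x + 5
Initial interval: [-3.03, 0.28]

Iteration 1:
  c_1 = (-3.030000 + 0.280000)/2 = -1.375000
  f(c_1) = f(-1.375000) = -4.474609
  f(a) × f(c) ≥ 0, new interval: [-1.375000, 0.280000]
Iteration 2:
  c_2 = (-1.375000 + 0.280000)/2 = -0.547500
  f(c_2) = f(-0.547500) = 2.098383
  f(a) × f(c) < 0, new interval: [-1.375000, -0.547500]
Iteration 3:
  c_3 = (-1.375000 + (-0.547500))/2 = -0.961250
  f(c_3) = f(-0.961250) = -0.694447
  f(a) × f(c) ≥ 0, new interval: [-0.961250, -0.547500]
Iteration 4:
  c_4 = (-0.961250 + (-0.547500))/2 = -0.754375
  f(c_4) = f(-0.754375) = 0.798824
  f(a) × f(c) < 0, new interval: [-0.961250, -0.754375]

After 4 iteration(s), the approximation is c_4 = -0.754375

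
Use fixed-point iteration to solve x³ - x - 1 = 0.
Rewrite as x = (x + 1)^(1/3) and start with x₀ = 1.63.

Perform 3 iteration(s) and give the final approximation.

Equation: x³ - x - 1 = 0
Fixed-point form: x = (x + 1)^(1/3)
x₀ = 1.63

x_1 = g(1.630000) = 1.380337
x_2 = g(1.380337) = 1.335200
x_3 = g(1.335200) = 1.326706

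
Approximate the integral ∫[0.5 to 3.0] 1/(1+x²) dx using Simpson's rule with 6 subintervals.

f(x) = 1/(1+x²)
a = 0.5, b = 3.0, n = 6
h = (b - a)/n = 0.416667

Simpson's rule: (h/3)[f(x₀) + 4f(x₁) + 2f(x₂) + ... + f(xₙ)]

x_0 = 0.5000, f(x_0) = 0.800000, coefficient = 1
x_1 = 0.9167, f(x_1) = 0.543396, coefficient = 4
x_2 = 1.3333, f(x_2) = 0.360000, coefficient = 2
x_3 = 1.7500, f(x_3) = 0.246154, coefficient = 4
x_4 = 2.1667, f(x_4) = 0.175610, coefficient = 2
x_5 = 2.5833, f(x_5) = 0.130317, coefficient = 4
x_6 = 3.0000, f(x_6) = 0.100000, coefficient = 1

I ≈ (0.416667/3) × 5.650687 = 0.784818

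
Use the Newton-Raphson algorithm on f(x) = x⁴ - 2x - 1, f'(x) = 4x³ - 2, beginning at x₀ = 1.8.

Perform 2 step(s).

f(x) = x⁴ - 2x - 1
f'(x) = 4x³ - 2
x₀ = 1.8

Newton-Raphson formula: x_{n+1} = x_n - f(x_n)/f'(x_n)

Iteration 1:
  f(1.800000) = 5.897600
  f'(1.800000) = 21.328000
  x_1 = 1.800000 - 5.897600/21.328000 = 1.523481
Iteration 2:
  f(1.523481) = 1.340051
  f'(1.523481) = 12.143960
  x_2 = 1.523481 - 1.340051/12.143960 = 1.413134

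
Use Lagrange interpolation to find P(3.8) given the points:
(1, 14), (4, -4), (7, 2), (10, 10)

Lagrange interpolation formula:
P(x) = Σ yᵢ × Lᵢ(x)
where Lᵢ(x) = Π_{j≠i} (x - xⱼ)/(xᵢ - xⱼ)

L_0(3.8) = (3.8 - 4)/(1 - 4) × (3.8 - 7)/(1 - 7) × (3.8 - 10)/(1 - 10) = 0.024494
L_1(3.8) = (3.8 - 1)/(4 - 1) × (3.8 - 7)/(4 - 7) × (3.8 - 10)/(4 - 10) = 1.028741
L_2(3.8) = (3.8 - 1)/(7 - 1) × (3.8 - 4)/(7 - 4) × (3.8 - 10)/(7 - 10) = -0.064296
L_3(3.8) = (3.8 - 1)/(10 - 1) × (3.8 - 4)/(10 - 4) × (3.8 - 7)/(10 - 7) = 0.011062

P(3.8) = 14×L_0(3.8) + (-4)×L_1(3.8) + 2×L_2(3.8) + 10×L_3(3.8)
P(3.8) = -3.790025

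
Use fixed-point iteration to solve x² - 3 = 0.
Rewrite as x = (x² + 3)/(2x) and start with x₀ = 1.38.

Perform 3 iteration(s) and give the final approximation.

Equation: x² - 3 = 0
Fixed-point form: x = (x² + 3)/(2x)
x₀ = 1.38

x_1 = g(1.380000) = 1.776957
x_2 = g(1.776957) = 1.732618
x_3 = g(1.732618) = 1.732051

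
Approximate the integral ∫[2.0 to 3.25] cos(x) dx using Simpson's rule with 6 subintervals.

f(x) = cos(x)
a = 2.0, b = 3.25, n = 6
h = (b - a)/n = 0.208333

Simpson's rule: (h/3)[f(x₀) + 4f(x₁) + 2f(x₂) + ... + f(xₙ)]

x_0 = 2.0000, f(x_0) = -0.416147, coefficient = 1
x_1 = 2.2083, f(x_1) = -0.595218, coefficient = 4
x_2 = 2.4167, f(x_2) = -0.748549, coefficient = 2
x_3 = 2.6250, f(x_3) = -0.869507, coefficient = 4
x_4 = 2.8333, f(x_4) = -0.952863, coefficient = 2
x_5 = 3.0417, f(x_5) = -0.995012, coefficient = 4
x_6 = 3.2500, f(x_6) = -0.994130, coefficient = 1

I ≈ (0.208333/3) × -14.652047 = -1.017503
Exact value: -1.017493
Error: 0.000011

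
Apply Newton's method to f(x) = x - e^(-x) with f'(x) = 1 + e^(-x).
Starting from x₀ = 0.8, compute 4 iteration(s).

f(x) = x - e^(-x)
f'(x) = 1 + e^(-x)
x₀ = 0.8

Newton-Raphson formula: x_{n+1} = x_n - f(x_n)/f'(x_n)

Iteration 1:
  f(0.800000) = 0.350671
  f'(0.800000) = 1.449329
  x_1 = 0.800000 - 0.350671/1.449329 = 0.558046
Iteration 2:
  f(0.558046) = -0.014280
  f'(0.558046) = 1.572326
  x_2 = 0.558046 - (-0.014280)/1.572326 = 0.567128
Iteration 3:
  f(0.567128) = -0.000024
  f'(0.567128) = 1.567152
  x_3 = 0.567128 - (-0.000024)/1.567152 = 0.567143
Iteration 4:
  f(0.567143) = 0.000000
  f'(0.567143) = 1.567143
  x_4 = 0.567143 - 0.000000/1.567143 = 0.567143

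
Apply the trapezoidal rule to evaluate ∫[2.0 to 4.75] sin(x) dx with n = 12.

f(x) = sin(x)
a = 2.0, b = 4.75, n = 12
h = (b - a)/n = 0.229167

Trapezoidal rule: (h/2)[f(x₀) + 2f(x₁) + 2f(x₂) + ... + f(xₙ)]

x_0 = 2.0000, f(x_0) = 0.909297, coefficient = 1
x_1 = 2.2292, f(x_1) = 0.790990, coefficient = 2
x_2 = 2.4583, f(x_2) = 0.631324, coefficient = 2
x_3 = 2.6875, f(x_3) = 0.438647, coefficient = 2
x_4 = 2.9167, f(x_4) = 0.223034, coefficient = 2
x_5 = 3.1458, f(x_5) = -0.004241, coefficient = 2
x_6 = 3.3750, f(x_6) = -0.231294, coefficient = 2
x_7 = 3.6042, f(x_7) = -0.446253, coefficient = 2
x_8 = 3.8333, f(x_8) = -0.637879, coefficient = 2
x_9 = 4.0625, f(x_9) = -0.796151, coefficient = 2
x_10 = 4.2917, f(x_10) = -0.912794, coefficient = 2
x_11 = 4.5208, f(x_11) = -0.981709, coefficient = 2
x_12 = 4.7500, f(x_12) = -0.999293, coefficient = 1

I ≈ (0.229167/2) × -3.942645 = -0.451761
Exact value: -0.453749
Error: 0.001988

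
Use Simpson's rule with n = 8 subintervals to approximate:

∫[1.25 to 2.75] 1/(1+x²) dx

f(x) = 1/(1+x²)
a = 1.25, b = 2.75, n = 8
h = (b - a)/n = 0.187500

Simpson's rule: (h/3)[f(x₀) + 4f(x₁) + 2f(x₂) + ... + f(xₙ)]

x_0 = 1.2500, f(x_0) = 0.390244, coefficient = 1
x_1 = 1.4375, f(x_1) = 0.326115, coefficient = 4
x_2 = 1.6250, f(x_2) = 0.274678, coefficient = 2
x_3 = 1.8125, f(x_3) = 0.233364, coefficient = 4
x_4 = 2.0000, f(x_4) = 0.200000, coefficient = 2
x_5 = 2.1875, f(x_5) = 0.172856, coefficient = 4
x_6 = 2.3750, f(x_6) = 0.150588, coefficient = 2
x_7 = 2.5625, f(x_7) = 0.132163, coefficient = 4
x_8 = 2.7500, f(x_8) = 0.116788, coefficient = 1

I ≈ (0.187500/3) × 5.215556 = 0.325972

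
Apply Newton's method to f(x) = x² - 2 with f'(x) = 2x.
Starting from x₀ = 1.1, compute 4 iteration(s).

f(x) = x² - 2
f'(x) = 2x
x₀ = 1.1

Newton-Raphson formula: x_{n+1} = x_n - f(x_n)/f'(x_n)

Iteration 1:
  f(1.100000) = -0.790000
  f'(1.100000) = 2.200000
  x_1 = 1.100000 - (-0.790000)/2.200000 = 1.459091
Iteration 2:
  f(1.459091) = 0.128946
  f'(1.459091) = 2.918182
  x_2 = 1.459091 - 0.128946/2.918182 = 1.414904
Iteration 3:
  f(1.414904) = 0.001953
  f'(1.414904) = 2.829807
  x_3 = 1.414904 - 0.001953/2.829807 = 1.414214
Iteration 4:
  f(1.414214) = 0.000000
  f'(1.414214) = 2.828427
  x_4 = 1.414214 - 0.000000/2.828427 = 1.414214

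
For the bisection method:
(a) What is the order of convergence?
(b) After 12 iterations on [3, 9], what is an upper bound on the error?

(a) Bisection has linear (order 1) convergence; the error is halved each step.

(b) Error bound = (b-a)/2^n = (9 - 3)/2^{12}
    = 6/2^{12}

(a) 1 (linear); (b) error ≤ 1.46e-03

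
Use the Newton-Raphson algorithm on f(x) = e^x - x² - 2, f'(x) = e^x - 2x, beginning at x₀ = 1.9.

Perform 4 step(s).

f(x) = e^x - x² - 2
f'(x) = e^x - 2x
x₀ = 1.9

Newton-Raphson formula: x_{n+1} = x_n - f(x_n)/f'(x_n)

Iteration 1:
  f(1.900000) = 1.075894
  f'(1.900000) = 2.885894
  x_1 = 1.900000 - 1.075894/2.885894 = 1.527189
Iteration 2:
  f(1.527189) = 0.272906
  f'(1.527189) = 1.550834
  x_2 = 1.527189 - 0.272906/1.550834 = 1.351215
Iteration 3:
  f(1.351215) = 0.036333
  f'(1.351215) = 1.159684
  x_3 = 1.351215 - 0.036333/1.159684 = 1.319885
Iteration 4:
  f(1.319885) = 0.000894
  f'(1.319885) = 1.103221
  x_4 = 1.319885 - 0.000894/1.103221 = 1.319074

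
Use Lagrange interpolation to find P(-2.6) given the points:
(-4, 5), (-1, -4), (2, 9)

Lagrange interpolation formula:
P(x) = Σ yᵢ × Lᵢ(x)
where Lᵢ(x) = Π_{j≠i} (x - xⱼ)/(xᵢ - xⱼ)

L_0(-2.6) = (-2.6 - (-1))/(-4 - (-1)) × (-2.6 - 2)/(-4 - 2) = 0.408889
L_1(-2.6) = (-2.6 - (-4))/(-1 - (-4)) × (-2.6 - 2)/(-1 - 2) = 0.715556
L_2(-2.6) = (-2.6 - (-4))/(2 - (-4)) × (-2.6 - (-1))/(2 - (-1)) = -0.124444

P(-2.6) = 5×L_0(-2.6) + (-4)×L_1(-2.6) + 9×L_2(-2.6)
P(-2.6) = -1.937778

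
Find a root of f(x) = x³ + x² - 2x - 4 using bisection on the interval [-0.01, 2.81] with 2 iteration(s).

f(x) = x³ + x² - 2x - 4
Initial interval: [-0.01, 2.81]

Iteration 1:
  c_1 = (-0.010000 + 2.810000)/2 = 1.400000
  f(c_1) = f(1.400000) = -2.096000
  f(a) × f(c) ≥ 0, new interval: [1.400000, 2.810000]
Iteration 2:
  c_2 = (1.400000 + 2.810000)/2 = 2.105000
  f(c_2) = f(2.105000) = 5.548333
  f(a) × f(c) < 0, new interval: [1.400000, 2.105000]

After 2 iteration(s), the approximation is c_2 = 2.105000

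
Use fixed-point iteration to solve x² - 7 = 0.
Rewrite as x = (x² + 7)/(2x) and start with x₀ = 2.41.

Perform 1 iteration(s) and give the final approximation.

Equation: x² - 7 = 0
Fixed-point form: x = (x² + 7)/(2x)
x₀ = 2.41

x_1 = g(2.410000) = 2.657282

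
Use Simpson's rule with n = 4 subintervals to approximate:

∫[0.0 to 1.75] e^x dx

f(x) = e^x
a = 0.0, b = 1.75, n = 4
h = (b - a)/n = 0.437500

Simpson's rule: (h/3)[f(x₀) + 4f(x₁) + 2f(x₂) + ... + f(xₙ)]

x_0 = 0.0000, f(x_0) = 1.000000, coefficient = 1
x_1 = 0.4375, f(x_1) = 1.548830, coefficient = 4
x_2 = 0.8750, f(x_2) = 2.398875, coefficient = 2
x_3 = 1.3125, f(x_3) = 3.715451, coefficient = 4
x_4 = 1.7500, f(x_4) = 5.754603, coefficient = 1

I ≈ (0.437500/3) × 32.609477 = 4.755549
Exact value: 4.754603
Error: 0.000946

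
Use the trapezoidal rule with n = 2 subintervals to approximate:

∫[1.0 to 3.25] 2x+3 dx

f(x) = 2x+3
a = 1.0, b = 3.25, n = 2
h = (b - a)/n = 1.125000

Trapezoidal rule: (h/2)[f(x₀) + 2f(x₁) + 2f(x₂) + ... + f(xₙ)]

x_0 = 1.0000, f(x_0) = 5.000000, coefficient = 1
x_1 = 2.1250, f(x_1) = 7.250000, coefficient = 2
x_2 = 3.2500, f(x_2) = 9.500000, coefficient = 1

I ≈ (1.125000/2) × 29.000000 = 16.312500
Exact value: 16.312500
Error: 0.000000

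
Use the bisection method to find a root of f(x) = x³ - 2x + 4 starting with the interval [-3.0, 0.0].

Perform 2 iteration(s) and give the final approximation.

f(x) = x³ - 2x + 4
Initial interval: [-3.0, 0.0]

Iteration 1:
  c_1 = (-3.000000 + 0.000000)/2 = -1.500000
  f(c_1) = f(-1.500000) = 3.625000
  f(a) × f(c) < 0, new interval: [-3.000000, -1.500000]
Iteration 2:
  c_2 = (-3.000000 + (-1.500000))/2 = -2.250000
  f(c_2) = f(-2.250000) = -2.890625
  f(a) × f(c) ≥ 0, new interval: [-2.250000, -1.500000]

After 2 iteration(s), the approximation is c_2 = -2.250000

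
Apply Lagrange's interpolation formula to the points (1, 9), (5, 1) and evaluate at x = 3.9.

Lagrange interpolation formula:
P(x) = Σ yᵢ × Lᵢ(x)
where Lᵢ(x) = Π_{j≠i} (x - xⱼ)/(xᵢ - xⱼ)

L_0(3.9) = (3.9 - 5)/(1 - 5) = 0.275000
L_1(3.9) = (3.9 - 1)/(5 - 1) = 0.725000

P(3.9) = 9×L_0(3.9) + 1×L_1(3.9)
P(3.9) = 3.200000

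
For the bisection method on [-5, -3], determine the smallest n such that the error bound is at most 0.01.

We need (b-a)/2^n ≤ 0.01
(-3 - (-5))/2^n ≤ 0.01
2/2^n ≤ 0.01
2^n ≥ 200
n ≥ log₂(200) = 7.64
n ≥ 8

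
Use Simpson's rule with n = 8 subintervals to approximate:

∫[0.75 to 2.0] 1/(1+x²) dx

f(x) = 1/(1+x²)
a = 0.75, b = 2.0, n = 8
h = (b - a)/n = 0.156250

Simpson's rule: (h/3)[f(x₀) + 4f(x₁) + 2f(x₂) + ... + f(xₙ)]

x_0 = 0.7500, f(x_0) = 0.640000, coefficient = 1
x_1 = 0.9062, f(x_1) = 0.549062, coefficient = 4
x_2 = 1.0625, f(x_2) = 0.469725, coefficient = 2
x_3 = 1.2188, f(x_3) = 0.402358, coefficient = 4
x_4 = 1.3750, f(x_4) = 0.345946, coefficient = 2
x_5 = 1.5312, f(x_5) = 0.298978, coefficient = 4
x_6 = 1.6875, f(x_6) = 0.259898, coefficient = 2
x_7 = 1.8438, f(x_7) = 0.227303, coefficient = 4
x_8 = 2.0000, f(x_8) = 0.200000, coefficient = 1

I ≈ (0.156250/3) × 8.901940 = 0.463643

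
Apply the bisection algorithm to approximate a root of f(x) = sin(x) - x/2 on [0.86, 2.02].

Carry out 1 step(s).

f(x) = sin(x) - x/2
Initial interval: [0.86, 2.02]

Iteration 1:
  c_1 = (0.860000 + 2.020000)/2 = 1.440000
  f(c_1) = f(1.440000) = 0.271458
  f(a) × f(c) ≥ 0, new interval: [1.440000, 2.020000]

After 1 iteration(s), the approximation is c_1 = 1.440000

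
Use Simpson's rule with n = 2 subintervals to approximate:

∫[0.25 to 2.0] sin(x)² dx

f(x) = sin(x)²
a = 0.25, b = 2.0, n = 2
h = (b - a)/n = 0.875000

Simpson's rule: (h/3)[f(x₀) + 4f(x₁) + 2f(x₂) + ... + f(xₙ)]

x_0 = 0.2500, f(x_0) = 0.061209, coefficient = 1
x_1 = 1.1250, f(x_1) = 0.814087, coefficient = 4
x_2 = 2.0000, f(x_2) = 0.826822, coefficient = 1

I ≈ (0.875000/3) × 4.144378 = 1.208777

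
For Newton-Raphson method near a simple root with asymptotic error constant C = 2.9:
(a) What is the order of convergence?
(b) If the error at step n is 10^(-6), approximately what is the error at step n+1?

(a) Newton-Raphson has quadratic (order 2) convergence near simple roots.
    This means |e_{n+1}| ≈ C|e_n|².

(b) With |e_n| = 10^(-6) and C = 2.9:
    |e_{n+1}| ≈ 2.9 × (10^(-6))² = 2.9 × 10^(-12)

(a) 2 (quadratic); (b) |e_{n+1}| ≈ 2.900e-12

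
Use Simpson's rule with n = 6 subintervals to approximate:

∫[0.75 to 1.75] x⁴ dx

f(x) = x⁴
a = 0.75, b = 1.75, n = 6
h = (b - a)/n = 0.166667

Simpson's rule: (h/3)[f(x₀) + 4f(x₁) + 2f(x₂) + ... + f(xₙ)]

x_0 = 0.7500, f(x_0) = 0.316406, coefficient = 1
x_1 = 0.9167, f(x_1) = 0.706067, coefficient = 4
x_2 = 1.0833, f(x_2) = 1.377363, coefficient = 2
x_3 = 1.2500, f(x_3) = 2.441406, coefficient = 4
x_4 = 1.4167, f(x_4) = 4.027826, coefficient = 2
x_5 = 1.5833, f(x_5) = 6.284770, coefficient = 4
x_6 = 1.7500, f(x_6) = 9.378906, coefficient = 1

I ≈ (0.166667/3) × 58.234664 = 3.235259
Exact value: 3.235156
Error: 0.000103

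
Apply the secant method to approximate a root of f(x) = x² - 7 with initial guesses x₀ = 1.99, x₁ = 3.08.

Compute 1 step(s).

f(x) = x² - 7
x₀ = 1.99, x₁ = 3.08

Secant formula: x_{n+1} = x_n - f(x_n)(x_n - x_{n-1})/(f(x_n) - f(x_{n-1}))

Iteration 1:
  f(1.990000) = -3.039900
  f(3.080000) = 2.486400
  x_2 = 3.080000 - 2.486400×(3.080000 - 1.990000)/(2.486400 - (-3.039900))
       = 2.589586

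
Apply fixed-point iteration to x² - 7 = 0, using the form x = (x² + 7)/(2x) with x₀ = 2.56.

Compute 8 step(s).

Equation: x² - 7 = 0
Fixed-point form: x = (x² + 7)/(2x)
x₀ = 2.56

x_1 = g(2.560000) = 2.647187
x_2 = g(2.647187) = 2.645752
x_3 = g(2.645752) = 2.645751
x_4 = g(2.645751) = 2.645751
x_5 = g(2.645751) = 2.645751
x_6 = g(2.645751) = 2.645751
x_7 = g(2.645751) = 2.645751
x_8 = g(2.645751) = 2.645751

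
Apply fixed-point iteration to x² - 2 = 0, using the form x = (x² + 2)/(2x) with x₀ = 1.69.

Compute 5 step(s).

Equation: x² - 2 = 0
Fixed-point form: x = (x² + 2)/(2x)
x₀ = 1.69

x_1 = g(1.690000) = 1.436716
x_2 = g(1.436716) = 1.414390
x_3 = g(1.414390) = 1.414214
x_4 = g(1.414214) = 1.414214
x_5 = g(1.414214) = 1.414214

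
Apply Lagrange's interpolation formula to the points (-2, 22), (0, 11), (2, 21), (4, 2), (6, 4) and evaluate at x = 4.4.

Lagrange interpolation formula:
P(x) = Σ yᵢ × Lᵢ(x)
where Lᵢ(x) = Π_{j≠i} (x - xⱼ)/(xᵢ - xⱼ)

L_0(4.4) = (4.4 - 0)/(-2 - 0) × (4.4 - 2)/(-2 - 2) × (4.4 - 4)/(-2 - 4) × (4.4 - 6)/(-2 - 6) = -0.017600
L_1(4.4) = (4.4 - (-2))/(0 - (-2)) × (4.4 - 2)/(0 - 2) × (4.4 - 4)/(0 - 4) × (4.4 - 6)/(0 - 6) = 0.102400
L_2(4.4) = (4.4 - (-2))/(2 - (-2)) × (4.4 - 0)/(2 - 0) × (4.4 - 4)/(2 - 4) × (4.4 - 6)/(2 - 6) = -0.281600
L_3(4.4) = (4.4 - (-2))/(4 - (-2)) × (4.4 - 0)/(4 - 0) × (4.4 - 2)/(4 - 2) × (4.4 - 6)/(4 - 6) = 1.126400
L_4(4.4) = (4.4 - (-2))/(6 - (-2)) × (4.4 - 0)/(6 - 0) × (4.4 - 2)/(6 - 2) × (4.4 - 4)/(6 - 4) = 0.070400

P(4.4) = 22×L_0(4.4) + 11×L_1(4.4) + 21×L_2(4.4) + 2×L_3(4.4) + 4×L_4(4.4)
P(4.4) = -2.640000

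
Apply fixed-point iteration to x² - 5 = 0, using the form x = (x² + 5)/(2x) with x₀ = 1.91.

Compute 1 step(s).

Equation: x² - 5 = 0
Fixed-point form: x = (x² + 5)/(2x)
x₀ = 1.91

x_1 = g(1.910000) = 2.263901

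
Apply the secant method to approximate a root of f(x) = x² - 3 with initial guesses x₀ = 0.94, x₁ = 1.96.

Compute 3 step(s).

f(x) = x² - 3
x₀ = 0.94, x₁ = 1.96

Secant formula: x_{n+1} = x_n - f(x_n)(x_n - x_{n-1})/(f(x_n) - f(x_{n-1}))

Iteration 1:
  f(0.940000) = -2.116400
  f(1.960000) = 0.841600
  x_2 = 1.960000 - 0.841600×(1.960000 - 0.940000)/(0.841600 - (-2.116400))
       = 1.669793
Iteration 2:
  f(1.960000) = 0.841600
  f(1.669793) = -0.211791
  x_3 = 1.669793 - (-0.211791)×(1.669793 - 1.960000)/(-0.211791 - 0.841600)
       = 1.728141
Iteration 3:
  f(1.669793) = -0.211791
  f(1.728141) = -0.013528
  x_4 = 1.728141 - (-0.013528)×(1.728141 - 1.669793)/(-0.013528 - (-0.211791))
       = 1.732122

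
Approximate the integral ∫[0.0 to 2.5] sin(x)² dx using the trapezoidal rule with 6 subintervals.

f(x) = sin(x)²
a = 0.0, b = 2.5, n = 6
h = (b - a)/n = 0.416667

Trapezoidal rule: (h/2)[f(x₀) + 2f(x₁) + 2f(x₂) + ... + f(xₙ)]

x_0 = 0.0000, f(x_0) = 0.000000, coefficient = 1
x_1 = 0.4167, f(x_1) = 0.163794, coefficient = 2
x_2 = 0.8333, f(x_2) = 0.547862, coefficient = 2
x_3 = 1.2500, f(x_3) = 0.900572, coefficient = 2
x_4 = 1.6667, f(x_4) = 0.990837, coefficient = 2
x_5 = 2.0833, f(x_5) = 0.759518, coefficient = 2
x_6 = 2.5000, f(x_6) = 0.358169, coefficient = 1

I ≈ (0.416667/2) × 7.083333 = 1.475694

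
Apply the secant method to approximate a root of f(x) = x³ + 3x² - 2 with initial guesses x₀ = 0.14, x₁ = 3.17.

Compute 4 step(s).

f(x) = x³ + 3x² - 2
x₀ = 0.14, x₁ = 3.17

Secant formula: x_{n+1} = x_n - f(x_n)(x_n - x_{n-1})/(f(x_n) - f(x_{n-1}))

Iteration 1:
  f(0.140000) = -1.938456
  f(3.170000) = 60.001713
  x_2 = 3.170000 - 60.001713×(3.170000 - 0.140000)/(60.001713 - (-1.938456))
       = 0.234826
Iteration 2:
  f(3.170000) = 60.001713
  f(0.234826) = -1.821622
  x_3 = 0.234826 - (-1.821622)×(0.234826 - 3.170000)/(-1.821622 - 60.001713)
       = 0.321310
Iteration 3:
  f(0.234826) = -1.821622
  f(0.321310) = -1.657106
  x_4 = 0.321310 - (-1.657106)×(0.321310 - 0.234826)/(-1.657106 - (-1.821622))
       = 1.192443
Iteration 4:
  f(0.321310) = -1.657106
  f(1.192443) = 3.961318
  x_5 = 1.192443 - 3.961318×(1.192443 - 0.321310)/(3.961318 - (-1.657106))
       = 0.578244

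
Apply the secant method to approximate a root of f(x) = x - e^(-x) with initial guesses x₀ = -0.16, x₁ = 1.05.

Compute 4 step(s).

f(x) = x - e^(-x)
x₀ = -0.16, x₁ = 1.05

Secant formula: x_{n+1} = x_n - f(x_n)(x_n - x_{n-1})/(f(x_n) - f(x_{n-1}))

Iteration 1:
  f(-0.160000) = -1.333511
  f(1.050000) = 0.700062
  x_2 = 1.050000 - 0.700062×(1.050000 - (-0.160000))/(0.700062 - (-1.333511))
       = 0.633455
Iteration 2:
  f(1.050000) = 0.700062
  f(0.633455) = 0.102700
  x_3 = 0.633455 - 0.102700×(0.633455 - 1.050000)/(0.102700 - 0.700062)
       = 0.561841
Iteration 3:
  f(0.633455) = 0.102700
  f(0.561841) = -0.008317
  x_4 = 0.561841 - (-0.008317)×(0.561841 - 0.633455)/(-0.008317 - 0.102700)
       = 0.567206
Iteration 4:
  f(0.561841) = -0.008317
  f(0.567206) = 0.000099
  x_5 = 0.567206 - 0.000099×(0.567206 - 0.561841)/(0.000099 - (-0.008317))
       = 0.567143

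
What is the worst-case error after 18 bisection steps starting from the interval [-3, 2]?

Bisection error bound: |error| ≤ (b-a)/2^n
|error| ≤ (2 - (-3))/2^18 = 5/2^18
|error| ≤ 0.0000190735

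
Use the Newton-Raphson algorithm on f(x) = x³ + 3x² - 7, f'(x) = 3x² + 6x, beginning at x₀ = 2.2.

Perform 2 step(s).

f(x) = x³ + 3x² - 7
f'(x) = 3x² + 6x
x₀ = 2.2

Newton-Raphson formula: x_{n+1} = x_n - f(x_n)/f'(x_n)

Iteration 1:
  f(2.200000) = 18.168000
  f'(2.200000) = 27.720000
  x_1 = 2.200000 - 18.168000/27.720000 = 1.544589
Iteration 2:
  f(1.544589) = 3.842273
  f'(1.544589) = 16.424796
  x_2 = 1.544589 - 3.842273/16.424796 = 1.310658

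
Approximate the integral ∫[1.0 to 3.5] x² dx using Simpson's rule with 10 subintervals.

f(x) = x²
a = 1.0, b = 3.5, n = 10
h = (b - a)/n = 0.250000

Simpson's rule: (h/3)[f(x₀) + 4f(x₁) + 2f(x₂) + ... + f(xₙ)]

x_0 = 1.0000, f(x_0) = 1.000000, coefficient = 1
x_1 = 1.2500, f(x_1) = 1.562500, coefficient = 4
x_2 = 1.5000, f(x_2) = 2.250000, coefficient = 2
x_3 = 1.7500, f(x_3) = 3.062500, coefficient = 4
x_4 = 2.0000, f(x_4) = 4.000000, coefficient = 2
x_5 = 2.2500, f(x_5) = 5.062500, coefficient = 4
x_6 = 2.5000, f(x_6) = 6.250000, coefficient = 2
x_7 = 2.7500, f(x_7) = 7.562500, coefficient = 4
x_8 = 3.0000, f(x_8) = 9.000000, coefficient = 2
x_9 = 3.2500, f(x_9) = 10.562500, coefficient = 4
x_10 = 3.5000, f(x_10) = 12.250000, coefficient = 1

I ≈ (0.250000/3) × 167.500000 = 13.958333
Exact value: 13.958333
Error: 0.000000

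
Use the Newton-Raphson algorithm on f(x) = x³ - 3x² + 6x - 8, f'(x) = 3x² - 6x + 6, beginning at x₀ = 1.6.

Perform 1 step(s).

f(x) = x³ - 3x² + 6x - 8
f'(x) = 3x² - 6x + 6
x₀ = 1.6

Newton-Raphson formula: x_{n+1} = x_n - f(x_n)/f'(x_n)

Iteration 1:
  f(1.600000) = -1.984000
  f'(1.600000) = 4.080000
  x_1 = 1.600000 - (-1.984000)/4.080000 = 2.086275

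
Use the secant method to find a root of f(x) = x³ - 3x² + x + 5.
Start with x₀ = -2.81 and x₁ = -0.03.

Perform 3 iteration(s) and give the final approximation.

f(x) = x³ - 3x² + x + 5
x₀ = -2.81, x₁ = -0.03

Secant formula: x_{n+1} = x_n - f(x_n)(x_n - x_{n-1})/(f(x_n) - f(x_{n-1}))

Iteration 1:
  f(-2.810000) = -43.686341
  f(-0.030000) = 4.967273
  x_2 = -0.030000 - 4.967273×(-0.030000 - (-2.810000))/(4.967273 - (-43.686341))
       = -0.313823
Iteration 2:
  f(-0.030000) = 4.967273
  f(-0.313823) = 4.359815
  x_3 = -0.313823 - 4.359815×(-0.313823 - (-0.030000))/(4.359815 - 4.967273)
       = -2.350864
Iteration 3:
  f(-0.313823) = 4.359815
  f(-2.350864) = -26.922743
  x_4 = -2.350864 - (-26.922743)×(-2.350864 - (-0.313823))/(-26.922743 - 4.359815)
       = -0.597723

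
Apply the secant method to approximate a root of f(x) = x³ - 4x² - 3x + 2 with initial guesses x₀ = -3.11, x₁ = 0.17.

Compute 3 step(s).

f(x) = x³ - 4x² - 3x + 2
x₀ = -3.11, x₁ = 0.17

Secant formula: x_{n+1} = x_n - f(x_n)(x_n - x_{n-1})/(f(x_n) - f(x_{n-1}))

Iteration 1:
  f(-3.110000) = -57.438631
  f(0.170000) = 1.379313
  x_2 = 0.170000 - 1.379313×(0.170000 - (-3.110000))/(1.379313 - (-57.438631))
       = 0.093082
Iteration 2:
  f(0.170000) = 1.379313
  f(0.093082) = 1.686903
  x_3 = 0.093082 - 1.686903×(0.093082 - 0.170000)/(1.686903 - 1.379313)
       = 0.514920
Iteration 3:
  f(0.093082) = 1.686903
  f(0.514920) = -0.468801
  x_4 = 0.514920 - (-0.468801)×(0.514920 - 0.093082)/(-0.468801 - 1.686903)
       = 0.423183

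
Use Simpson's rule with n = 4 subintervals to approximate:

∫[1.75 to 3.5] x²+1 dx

f(x) = x²+1
a = 1.75, b = 3.5, n = 4
h = (b - a)/n = 0.437500

Simpson's rule: (h/3)[f(x₀) + 4f(x₁) + 2f(x₂) + ... + f(xₙ)]

x_0 = 1.7500, f(x_0) = 4.062500, coefficient = 1
x_1 = 2.1875, f(x_1) = 5.785156, coefficient = 4
x_2 = 2.6250, f(x_2) = 7.890625, coefficient = 2
x_3 = 3.0625, f(x_3) = 10.378906, coefficient = 4
x_4 = 3.5000, f(x_4) = 13.250000, coefficient = 1

I ≈ (0.437500/3) × 97.750000 = 14.255208
Exact value: 14.255208
Error: 0.000000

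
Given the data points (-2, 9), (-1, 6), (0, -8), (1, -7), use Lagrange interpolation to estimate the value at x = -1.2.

Lagrange interpolation formula:
P(x) = Σ yᵢ × Lᵢ(x)
where Lᵢ(x) = Π_{j≠i} (x - xⱼ)/(xᵢ - xⱼ)

L_0(-1.2) = (-1.2 - (-1))/(-2 - (-1)) × (-1.2 - 0)/(-2 - 0) × (-1.2 - 1)/(-2 - 1) = 0.088000
L_1(-1.2) = (-1.2 - (-2))/(-1 - (-2)) × (-1.2 - 0)/(-1 - 0) × (-1.2 - 1)/(-1 - 1) = 1.056000
L_2(-1.2) = (-1.2 - (-2))/(0 - (-2)) × (-1.2 - (-1))/(0 - (-1)) × (-1.2 - 1)/(0 - 1) = -0.176000
L_3(-1.2) = (-1.2 - (-2))/(1 - (-2)) × (-1.2 - (-1))/(1 - (-1)) × (-1.2 - 0)/(1 - 0) = 0.032000

P(-1.2) = 9×L_0(-1.2) + 6×L_1(-1.2) + (-8)×L_2(-1.2) + (-7)×L_3(-1.2)
P(-1.2) = 8.312000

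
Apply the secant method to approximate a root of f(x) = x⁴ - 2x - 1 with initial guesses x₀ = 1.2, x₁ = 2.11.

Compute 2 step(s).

f(x) = x⁴ - 2x - 1
x₀ = 1.2, x₁ = 2.11

Secant formula: x_{n+1} = x_n - f(x_n)(x_n - x_{n-1})/(f(x_n) - f(x_{n-1}))

Iteration 1:
  f(1.200000) = -1.326400
  f(2.110000) = 14.601194
  x_2 = 2.110000 - 14.601194×(2.110000 - 1.200000)/(14.601194 - (-1.326400))
       = 1.275782
Iteration 2:
  f(2.110000) = 14.601194
  f(1.275782) = -0.902418
  x_3 = 1.275782 - (-0.902418)×(1.275782 - 2.110000)/(-0.902418 - 14.601194)
       = 1.324339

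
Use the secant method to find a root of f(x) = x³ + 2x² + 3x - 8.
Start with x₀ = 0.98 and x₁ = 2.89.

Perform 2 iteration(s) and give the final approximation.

f(x) = x³ + 2x² + 3x - 8
x₀ = 0.98, x₁ = 2.89

Secant formula: x_{n+1} = x_n - f(x_n)(x_n - x_{n-1})/(f(x_n) - f(x_{n-1}))

Iteration 1:
  f(0.980000) = -2.198008
  f(2.890000) = 41.511769
  x_2 = 2.890000 - 41.511769×(2.890000 - 0.980000)/(41.511769 - (-2.198008))
       = 1.076047
Iteration 2:
  f(2.890000) = 41.511769
  f(1.076047) = -1.210174
  x_3 = 1.076047 - (-1.210174)×(1.076047 - 2.890000)/(-1.210174 - 41.511769)
       = 1.127430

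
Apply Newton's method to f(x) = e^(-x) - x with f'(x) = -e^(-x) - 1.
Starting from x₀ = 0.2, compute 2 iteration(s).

f(x) = e^(-x) - x
f'(x) = -e^(-x) - 1
x₀ = 0.2

Newton-Raphson formula: x_{n+1} = x_n - f(x_n)/f'(x_n)

Iteration 1:
  f(0.200000) = 0.618731
  f'(0.200000) = -1.818731
  x_1 = 0.200000 - 0.618731/(-1.818731) = 0.540199
Iteration 2:
  f(0.540199) = 0.042433
  f'(0.540199) = -1.582632
  x_2 = 0.540199 - 0.042433/(-1.582632) = 0.567011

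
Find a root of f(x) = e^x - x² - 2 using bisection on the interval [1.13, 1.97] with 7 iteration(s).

f(x) = e^x - x² - 2
Initial interval: [1.13, 1.97]

Iteration 1:
  c_1 = (1.130000 + 1.970000)/2 = 1.550000
  f(c_1) = f(1.550000) = 0.308970
  f(a) × f(c) < 0, new interval: [1.130000, 1.550000]
Iteration 2:
  c_2 = (1.130000 + 1.550000)/2 = 1.340000
  f(c_2) = f(1.340000) = 0.023444
  f(a) × f(c) < 0, new interval: [1.130000, 1.340000]
Iteration 3:
  c_3 = (1.130000 + 1.340000)/2 = 1.235000
  f(c_3) = f(1.235000) = -0.086846
  f(a) × f(c) ≥ 0, new interval: [1.235000, 1.340000]
Iteration 4:
  c_4 = (1.235000 + 1.340000)/2 = 1.287500
  f(c_4) = f(1.287500) = -0.033940
  f(a) × f(c) ≥ 0, new interval: [1.287500, 1.340000]
Iteration 5:
  c_5 = (1.287500 + 1.340000)/2 = 1.313750
  f(c_5) = f(1.313750) = -0.005841
  f(a) × f(c) ≥ 0, new interval: [1.313750, 1.340000]
Iteration 6:
  c_6 = (1.313750 + 1.340000)/2 = 1.326875
  f(c_6) = f(1.326875) = 0.008649
  f(a) × f(c) < 0, new interval: [1.313750, 1.326875]
Iteration 7:
  c_7 = (1.313750 + 1.326875)/2 = 1.320312
  f(c_7) = f(1.320312) = 0.001366
  f(a) × f(c) < 0, new interval: [1.313750, 1.320312]

After 7 iteration(s), the approximation is c_7 = 1.320312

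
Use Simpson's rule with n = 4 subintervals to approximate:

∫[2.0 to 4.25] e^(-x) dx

f(x) = e^(-x)
a = 2.0, b = 4.25, n = 4
h = (b - a)/n = 0.562500

Simpson's rule: (h/3)[f(x₀) + 4f(x₁) + 2f(x₂) + ... + f(xₙ)]

x_0 = 2.0000, f(x_0) = 0.135335, coefficient = 1
x_1 = 2.5625, f(x_1) = 0.077112, coefficient = 4
x_2 = 3.1250, f(x_2) = 0.043937, coefficient = 2
x_3 = 3.6875, f(x_3) = 0.025035, coefficient = 4
x_4 = 4.2500, f(x_4) = 0.014264, coefficient = 1

I ≈ (0.562500/3) × 0.646058 = 0.121136
Exact value: 0.121071
Error: 0.000065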